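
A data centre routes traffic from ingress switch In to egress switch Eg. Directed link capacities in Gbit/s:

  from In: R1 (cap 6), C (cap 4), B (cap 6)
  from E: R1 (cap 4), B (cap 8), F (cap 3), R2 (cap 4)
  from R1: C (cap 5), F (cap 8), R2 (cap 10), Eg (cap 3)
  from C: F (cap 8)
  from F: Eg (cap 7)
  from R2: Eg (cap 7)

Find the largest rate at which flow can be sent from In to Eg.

10

Augment In→R1→Eg: bottleneck 3, flow now 3.
Augment In→R1→F→Eg: bottleneck 3, flow now 6.
Augment In→C→F→Eg: bottleneck 4, flow now 10.
No augmenting path remains; maximum flow = 10.
In the residual graph, reachable from In: {In, B}.
Min-cut edges: In→R1 (6), In→C (4); capacity 6 + 4 = 10.
This cut is saturated, so no flow can exceed 10.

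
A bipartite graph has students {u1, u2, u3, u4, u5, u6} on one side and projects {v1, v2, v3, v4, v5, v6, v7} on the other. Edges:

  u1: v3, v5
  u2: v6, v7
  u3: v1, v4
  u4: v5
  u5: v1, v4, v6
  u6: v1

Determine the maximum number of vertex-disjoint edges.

Unit-capacity flow: source→left, listed edges, right→sink; max matching = max flow.
Augmenting path u1→v3 (+1); matched 1.
Augmenting path u2→v6 (+1); matched 2.
Augmenting path u3→v1 (+1); matched 3.
Augmenting path u4→v5 (+1); matched 4.
Augmenting path u5→v4 (+1); matched 5.
Augmenting path u6→v1→u3→v4→u5→v6→u2→v7 (+1); matched 6.
No augmenting path remains; maximum matching = 6.
König certificate: {u1, u2, u3, u4, u5, u6} is a vertex cover of size 6 (every listed pair touches it), so no matching can be larger.

6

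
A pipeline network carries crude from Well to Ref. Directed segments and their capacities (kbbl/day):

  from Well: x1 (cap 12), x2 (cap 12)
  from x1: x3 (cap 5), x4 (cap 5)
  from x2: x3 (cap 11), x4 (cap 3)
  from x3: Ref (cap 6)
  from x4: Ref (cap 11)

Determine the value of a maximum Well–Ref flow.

Augment Well→x1→x3→Ref: bottleneck 5, flow now 5.
Augment Well→x1→x4→Ref: bottleneck 5, flow now 10.
Augment Well→x2→x3→Ref: bottleneck 1, flow now 11.
Augment Well→x2→x4→Ref: bottleneck 3, flow now 14.
No augmenting path remains; maximum flow = 14.
In the residual graph, reachable from Well: {Well, x1, x2, x3}.
Min-cut edges: x1→x4 (5), x2→x4 (3), x3→Ref (6); capacity 5 + 3 + 6 = 14.
This cut is saturated, so no flow can exceed 14.

14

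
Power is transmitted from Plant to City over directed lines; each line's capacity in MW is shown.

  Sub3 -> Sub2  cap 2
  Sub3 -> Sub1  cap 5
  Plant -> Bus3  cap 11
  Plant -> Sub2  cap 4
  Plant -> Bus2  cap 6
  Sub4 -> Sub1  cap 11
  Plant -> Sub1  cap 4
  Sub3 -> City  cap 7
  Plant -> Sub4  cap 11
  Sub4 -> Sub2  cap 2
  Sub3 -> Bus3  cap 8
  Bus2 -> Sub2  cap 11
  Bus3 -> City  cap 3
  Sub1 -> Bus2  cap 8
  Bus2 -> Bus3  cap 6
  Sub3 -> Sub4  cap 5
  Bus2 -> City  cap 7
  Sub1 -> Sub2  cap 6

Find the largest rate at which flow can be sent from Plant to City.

10

Augment Plant→Bus2→City: bottleneck 6, flow now 6.
Augment Plant→Bus3→City: bottleneck 3, flow now 9.
Augment Plant→Sub1→Bus2→City: bottleneck 1, flow now 10.
No augmenting path remains; maximum flow = 10.
In the residual graph, reachable from Plant: {Plant, Sub4, Sub1, Bus2, Bus3, Sub2}.
Min-cut edges: Bus2→City (7), Bus3→City (3); capacity 7 + 3 = 10.
This cut is saturated, so no flow can exceed 10.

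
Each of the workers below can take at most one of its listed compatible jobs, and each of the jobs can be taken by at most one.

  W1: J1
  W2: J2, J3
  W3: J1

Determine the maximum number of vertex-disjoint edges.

Unit-capacity flow: source→left, listed edges, right→sink; max matching = max flow.
Augmenting path W1→J1 (+1); matched 1.
Augmenting path W2→J2 (+1); matched 2.
No augmenting path remains; maximum matching = 2.
König certificate: {W2, J1} is a vertex cover of size 2 (every listed pair touches it), so no matching can be larger.

2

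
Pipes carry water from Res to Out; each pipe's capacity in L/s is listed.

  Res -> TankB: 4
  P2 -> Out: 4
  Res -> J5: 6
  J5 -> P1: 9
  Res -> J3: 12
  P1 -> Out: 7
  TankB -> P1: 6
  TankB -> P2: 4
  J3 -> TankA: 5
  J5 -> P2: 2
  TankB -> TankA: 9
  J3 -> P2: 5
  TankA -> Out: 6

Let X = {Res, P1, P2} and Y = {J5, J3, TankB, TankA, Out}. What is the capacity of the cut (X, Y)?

33

Edges leaving {Res, P1, P2}: Res→J5 (6), Res→J3 (12), Res→TankB (4), P1→Out (7), P2→Out (4).
Cut capacity = 6 + 12 + 4 + 7 + 4 = 33.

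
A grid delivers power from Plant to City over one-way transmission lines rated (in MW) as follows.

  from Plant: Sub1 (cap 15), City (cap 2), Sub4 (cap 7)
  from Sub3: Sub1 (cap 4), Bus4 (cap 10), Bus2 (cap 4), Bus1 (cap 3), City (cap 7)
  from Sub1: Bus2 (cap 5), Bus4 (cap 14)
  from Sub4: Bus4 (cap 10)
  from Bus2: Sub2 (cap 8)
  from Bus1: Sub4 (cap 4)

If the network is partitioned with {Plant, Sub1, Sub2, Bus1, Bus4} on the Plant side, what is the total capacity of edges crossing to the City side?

Edges leaving {Plant, Sub1, Sub2, Bus1, Bus4}: Plant→Sub4 (7), Plant→City (2), Sub1→Bus2 (5), Bus1→Sub4 (4).
Cut capacity = 7 + 2 + 5 + 4 = 18.

18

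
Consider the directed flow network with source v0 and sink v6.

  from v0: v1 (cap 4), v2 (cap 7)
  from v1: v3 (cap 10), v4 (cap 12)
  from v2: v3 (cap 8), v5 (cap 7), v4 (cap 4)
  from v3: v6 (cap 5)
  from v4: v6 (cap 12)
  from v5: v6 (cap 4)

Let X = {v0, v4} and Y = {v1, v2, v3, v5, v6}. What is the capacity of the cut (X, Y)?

23

Edges leaving {v0, v4}: v0→v1 (4), v0→v2 (7), v4→v6 (12).
Cut capacity = 4 + 7 + 12 = 23.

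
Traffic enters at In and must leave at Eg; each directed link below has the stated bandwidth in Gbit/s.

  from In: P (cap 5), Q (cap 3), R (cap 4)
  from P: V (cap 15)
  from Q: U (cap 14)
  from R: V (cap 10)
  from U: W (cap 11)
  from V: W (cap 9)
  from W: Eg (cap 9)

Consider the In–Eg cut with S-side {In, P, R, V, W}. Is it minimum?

No — its capacity is 12, but the minimum cut has capacity 9.

Given cut capacity: 3 + 9 = 12.
Augment In→P→V→W→Eg: bottleneck 5, flow now 5.
Augment In→Q→U→W→Eg: bottleneck 3, flow now 8.
Augment In→R→V→W→Eg: bottleneck 1, flow now 9.
No augmenting path remains; maximum flow = 9.
In the residual graph, reachable from In: {In, P, Q, R, U, V, W}.
Min-cut edges: W→Eg (9); capacity 9 = 9.
Cut capacity 12 exceeds the max flow 9, so it is not minimum.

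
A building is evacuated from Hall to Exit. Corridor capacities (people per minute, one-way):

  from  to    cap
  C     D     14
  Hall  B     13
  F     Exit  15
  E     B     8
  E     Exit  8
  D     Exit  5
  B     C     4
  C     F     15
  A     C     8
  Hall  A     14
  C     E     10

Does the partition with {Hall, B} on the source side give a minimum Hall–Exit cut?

Given cut capacity: 14 + 4 = 18.
Augment Hall→A→C→D→Exit: bottleneck 5, flow now 5.
Augment Hall→A→C→E→Exit: bottleneck 3, flow now 8.
Augment Hall→B→C→E→Exit: bottleneck 4, flow now 12.
No augmenting path remains; maximum flow = 12.
In the residual graph, reachable from Hall: {Hall, A, B}.
Min-cut edges: A→C (8), B→C (4); capacity 8 + 4 = 12.
Cut capacity 18 exceeds the max flow 12, so it is not minimum.

No — its capacity is 18, but the minimum cut has capacity 12.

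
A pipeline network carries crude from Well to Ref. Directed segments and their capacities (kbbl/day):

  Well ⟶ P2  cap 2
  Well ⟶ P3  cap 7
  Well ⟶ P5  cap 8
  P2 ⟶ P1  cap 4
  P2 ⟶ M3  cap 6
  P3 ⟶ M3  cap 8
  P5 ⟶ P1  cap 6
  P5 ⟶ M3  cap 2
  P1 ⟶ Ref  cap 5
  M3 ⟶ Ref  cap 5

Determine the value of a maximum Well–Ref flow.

Augment Well→P2→P1→Ref: bottleneck 2, flow now 2.
Augment Well→P3→M3→Ref: bottleneck 5, flow now 7.
Augment Well→P5→P1→Ref: bottleneck 3, flow now 10.
No augmenting path remains; maximum flow = 10.
In the residual graph, reachable from Well: {Well, P2, P3, P5, P1, M3}.
Min-cut edges: P1→Ref (5), M3→Ref (5); capacity 5 + 5 = 10.
This cut is saturated, so no flow can exceed 10.

10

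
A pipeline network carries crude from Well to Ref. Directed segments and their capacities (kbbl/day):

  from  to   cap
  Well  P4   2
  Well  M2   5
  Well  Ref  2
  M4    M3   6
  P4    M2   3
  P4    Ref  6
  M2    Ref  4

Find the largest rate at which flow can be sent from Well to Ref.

8

Augment Well→Ref: bottleneck 2, flow now 2.
Augment Well→P4→Ref: bottleneck 2, flow now 4.
Augment Well→M2→Ref: bottleneck 4, flow now 8.
No augmenting path remains; maximum flow = 8.
In the residual graph, reachable from Well: {Well, M2}.
Min-cut edges: Well→P4 (2), Well→Ref (2), M2→Ref (4); capacity 2 + 2 + 4 = 8.
This cut is saturated, so no flow can exceed 8.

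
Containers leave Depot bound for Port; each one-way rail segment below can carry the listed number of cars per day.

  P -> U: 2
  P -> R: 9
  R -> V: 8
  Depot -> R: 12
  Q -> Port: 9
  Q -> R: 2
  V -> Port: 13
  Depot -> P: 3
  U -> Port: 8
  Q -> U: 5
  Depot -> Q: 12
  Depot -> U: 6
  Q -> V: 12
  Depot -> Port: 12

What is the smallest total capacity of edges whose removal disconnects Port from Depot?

Augment Depot→Port: bottleneck 12, flow now 12.
Augment Depot→Q→Port: bottleneck 9, flow now 21.
Augment Depot→U→Port: bottleneck 6, flow now 27.
Augment Depot→P→U→Port: bottleneck 2, flow now 29.
Augment Depot→Q→V→Port: bottleneck 3, flow now 32.
Augment Depot→R→V→Port: bottleneck 8, flow now 40.
No augmenting path remains; maximum flow = 40.
By max-flow min-cut, the minimum cut capacity equals the max flow.
In the residual graph, reachable from Depot: {Depot, P, R}.
Min-cut edges: Depot→Q (12), Depot→U (6), Depot→Port (12), P→U (2), R→V (8); capacity 12 + 6 + 12 + 2 + 8 = 40.

40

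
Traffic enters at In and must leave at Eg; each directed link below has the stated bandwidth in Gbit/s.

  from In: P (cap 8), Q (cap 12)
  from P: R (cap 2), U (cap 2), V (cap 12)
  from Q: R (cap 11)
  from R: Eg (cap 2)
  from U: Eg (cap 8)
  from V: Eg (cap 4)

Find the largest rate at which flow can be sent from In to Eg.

Augment In→P→R→Eg: bottleneck 2, flow now 2.
Augment In→P→U→Eg: bottleneck 2, flow now 4.
Augment In→P→V→Eg: bottleneck 4, flow now 8.
No augmenting path remains; maximum flow = 8.
In the residual graph, reachable from In: {In, P, Q, R, V}.
Min-cut edges: P→U (2), R→Eg (2), V→Eg (4); capacity 2 + 2 + 4 = 8.
This cut is saturated, so no flow can exceed 8.

8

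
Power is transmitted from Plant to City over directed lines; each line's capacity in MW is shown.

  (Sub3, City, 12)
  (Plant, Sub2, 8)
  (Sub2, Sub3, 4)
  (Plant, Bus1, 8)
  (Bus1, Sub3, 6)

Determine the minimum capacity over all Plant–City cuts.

10

Augment Plant→Sub2→Sub3→City: bottleneck 4, flow now 4.
Augment Plant→Bus1→Sub3→City: bottleneck 6, flow now 10.
No augmenting path remains; maximum flow = 10.
By max-flow min-cut, the minimum cut capacity equals the max flow.
In the residual graph, reachable from Plant: {Plant, Sub2, Bus1}.
Min-cut edges: Sub2→Sub3 (4), Bus1→Sub3 (6); capacity 4 + 6 = 10.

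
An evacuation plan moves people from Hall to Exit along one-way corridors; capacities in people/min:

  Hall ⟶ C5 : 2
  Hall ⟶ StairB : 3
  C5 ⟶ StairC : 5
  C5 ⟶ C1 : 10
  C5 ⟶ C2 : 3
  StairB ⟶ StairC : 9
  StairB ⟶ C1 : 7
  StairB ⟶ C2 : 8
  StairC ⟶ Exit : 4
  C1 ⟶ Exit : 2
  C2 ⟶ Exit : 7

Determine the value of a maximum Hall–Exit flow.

5

Augment Hall→C5→StairC→Exit: bottleneck 2, flow now 2.
Augment Hall→StairB→StairC→Exit: bottleneck 2, flow now 4.
Augment Hall→StairB→C1→Exit: bottleneck 1, flow now 5.
No augmenting path remains; maximum flow = 5.
In the residual graph, reachable from Hall: {Hall}.
Min-cut edges: Hall→C5 (2), Hall→StairB (3); capacity 2 + 3 = 5.
This cut is saturated, so no flow can exceed 5.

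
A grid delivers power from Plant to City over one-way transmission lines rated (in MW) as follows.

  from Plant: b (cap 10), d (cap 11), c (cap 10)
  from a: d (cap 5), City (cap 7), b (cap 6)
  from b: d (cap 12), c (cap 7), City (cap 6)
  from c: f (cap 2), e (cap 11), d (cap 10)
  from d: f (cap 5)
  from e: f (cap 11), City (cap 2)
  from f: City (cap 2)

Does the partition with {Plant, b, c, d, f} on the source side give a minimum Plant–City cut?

Given cut capacity: 6 + 11 + 2 = 19.
Augment Plant→b→City: bottleneck 6, flow now 6.
Augment Plant→c→e→City: bottleneck 2, flow now 8.
Augment Plant→c→f→City: bottleneck 2, flow now 10.
No augmenting path remains; maximum flow = 10.
In the residual graph, reachable from Plant: {Plant, b, c, d, e, f}.
Min-cut edges: b→City (6), e→City (2), f→City (2); capacity 6 + 2 + 2 = 10.
Cut capacity 19 exceeds the max flow 10, so it is not minimum.

No — its capacity is 19, but the minimum cut has capacity 10.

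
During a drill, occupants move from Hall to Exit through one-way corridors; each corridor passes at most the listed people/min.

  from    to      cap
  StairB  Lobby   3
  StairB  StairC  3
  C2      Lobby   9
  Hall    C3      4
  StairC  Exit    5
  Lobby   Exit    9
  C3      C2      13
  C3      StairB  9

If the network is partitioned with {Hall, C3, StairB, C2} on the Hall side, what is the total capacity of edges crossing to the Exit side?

Edges leaving {Hall, C3, StairB, C2}: StairB→StairC (3), StairB→Lobby (3), C2→Lobby (9).
Cut capacity = 3 + 3 + 9 = 15.

15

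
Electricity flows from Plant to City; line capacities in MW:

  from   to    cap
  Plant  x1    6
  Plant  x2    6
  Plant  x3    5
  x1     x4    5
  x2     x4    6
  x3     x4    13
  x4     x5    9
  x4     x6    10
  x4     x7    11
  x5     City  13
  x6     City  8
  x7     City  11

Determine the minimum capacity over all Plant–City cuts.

Augment Plant→x1→x4→x5→City: bottleneck 5, flow now 5.
Augment Plant→x2→x4→x5→City: bottleneck 4, flow now 9.
Augment Plant→x2→x4→x6→City: bottleneck 2, flow now 11.
Augment Plant→x3→x4→x6→City: bottleneck 5, flow now 16.
No augmenting path remains; maximum flow = 16.
By max-flow min-cut, the minimum cut capacity equals the max flow.
In the residual graph, reachable from Plant: {Plant, x1}.
Min-cut edges: Plant→x2 (6), Plant→x3 (5), x1→x4 (5); capacity 6 + 5 + 5 = 16.

16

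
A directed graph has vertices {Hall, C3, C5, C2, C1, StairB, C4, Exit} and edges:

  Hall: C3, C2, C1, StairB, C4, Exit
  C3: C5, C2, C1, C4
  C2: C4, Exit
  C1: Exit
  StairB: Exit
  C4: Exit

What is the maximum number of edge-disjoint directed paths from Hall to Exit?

Assign every edge capacity 1; by Menger, the answer equals the max flow.
Path Hall→Exit (+1); total 1.
Path Hall→C2→Exit (+1); total 2.
Path Hall→C1→Exit (+1); total 3.
Path Hall→StairB→Exit (+1); total 4.
Path Hall→C4→Exit (+1); total 5.
No residual Hall→Exit path; max flow = 5.
Certifying cut of size 5: {C1→Exit, C2→Exit, C4→Exit, Hall→Exit, Hall→StairB}.

5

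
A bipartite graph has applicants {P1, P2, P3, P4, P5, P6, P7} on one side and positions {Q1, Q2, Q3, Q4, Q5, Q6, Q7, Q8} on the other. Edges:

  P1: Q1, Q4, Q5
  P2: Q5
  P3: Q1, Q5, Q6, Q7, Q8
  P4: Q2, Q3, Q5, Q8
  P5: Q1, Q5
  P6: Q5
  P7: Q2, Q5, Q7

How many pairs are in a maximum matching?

Unit-capacity flow: source→left, listed edges, right→sink; max matching = max flow.
Augmenting path P1→Q1 (+1); matched 1.
Augmenting path P2→Q5 (+1); matched 2.
Augmenting path P3→Q6 (+1); matched 3.
Augmenting path P4→Q2 (+1); matched 4.
Augmenting path P7→Q7 (+1); matched 5.
Augmenting path P5→Q1→P1→Q4 (+1); matched 6.
No augmenting path remains; maximum matching = 6.
König certificate: {P1, P3, P4, P5, P7, Q5} is a vertex cover of size 6 (every listed pair touches it), so no matching can be larger.

6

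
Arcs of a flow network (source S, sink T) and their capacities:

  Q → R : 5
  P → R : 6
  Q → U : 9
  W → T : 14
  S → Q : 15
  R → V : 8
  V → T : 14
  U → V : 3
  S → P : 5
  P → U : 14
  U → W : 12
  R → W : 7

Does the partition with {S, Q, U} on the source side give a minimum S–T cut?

No — its capacity is 25, but the minimum cut has capacity 19.

Given cut capacity: 5 + 5 + 3 + 12 = 25.
Augment S→P→R→V→T: bottleneck 5, flow now 5.
Augment S→Q→R→V→T: bottleneck 3, flow now 8.
Augment S→Q→R→W→T: bottleneck 2, flow now 10.
Augment S→Q→U→V→T: bottleneck 3, flow now 13.
Augment S→Q→U→W→T: bottleneck 6, flow now 19.
No augmenting path remains; maximum flow = 19.
In the residual graph, reachable from S: {S, Q}.
Min-cut edges: S→P (5), Q→R (5), Q→U (9); capacity 5 + 5 + 9 = 19.
Cut capacity 25 exceeds the max flow 19, so it is not minimum.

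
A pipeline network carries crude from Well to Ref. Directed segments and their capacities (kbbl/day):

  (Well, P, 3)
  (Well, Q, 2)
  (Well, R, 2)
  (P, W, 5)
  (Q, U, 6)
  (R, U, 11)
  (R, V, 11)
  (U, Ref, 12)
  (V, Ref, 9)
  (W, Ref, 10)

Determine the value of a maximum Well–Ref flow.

Augment Well→P→W→Ref: bottleneck 3, flow now 3.
Augment Well→Q→U→Ref: bottleneck 2, flow now 5.
Augment Well→R→U→Ref: bottleneck 2, flow now 7.
No augmenting path remains; maximum flow = 7.
In the residual graph, reachable from Well: {Well}.
Min-cut edges: Well→P (3), Well→Q (2), Well→R (2); capacity 3 + 2 + 2 = 7.
This cut is saturated, so no flow can exceed 7.

7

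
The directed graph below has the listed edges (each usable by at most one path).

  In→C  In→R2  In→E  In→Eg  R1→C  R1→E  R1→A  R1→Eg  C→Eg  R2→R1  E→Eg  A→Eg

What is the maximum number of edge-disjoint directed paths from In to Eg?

Assign every edge capacity 1; by Menger, the answer equals the max flow.
Path In→Eg (+1); total 1.
Path In→C→Eg (+1); total 2.
Path In→E→Eg (+1); total 3.
Path In→R2→R1→Eg (+1); total 4.
No residual In→Eg path; max flow = 4.
Certifying cut of size 4: {In→C, In→E, In→Eg, In→R2}.

4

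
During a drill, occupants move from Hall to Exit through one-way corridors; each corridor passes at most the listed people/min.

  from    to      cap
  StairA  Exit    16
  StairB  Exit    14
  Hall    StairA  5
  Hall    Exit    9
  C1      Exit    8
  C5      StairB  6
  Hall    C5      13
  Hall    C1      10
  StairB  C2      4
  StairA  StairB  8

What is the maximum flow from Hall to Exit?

Augment Hall→Exit: bottleneck 9, flow now 9.
Augment Hall→C1→Exit: bottleneck 8, flow now 17.
Augment Hall→StairA→Exit: bottleneck 5, flow now 22.
Augment Hall→C5→StairB→Exit: bottleneck 6, flow now 28.
No augmenting path remains; maximum flow = 28.
In the residual graph, reachable from Hall: {Hall, C1, C5}.
Min-cut edges: Hall→StairA (5), Hall→Exit (9), C1→Exit (8), C5→StairB (6); capacity 5 + 9 + 8 + 6 = 28.
This cut is saturated, so no flow can exceed 28.

28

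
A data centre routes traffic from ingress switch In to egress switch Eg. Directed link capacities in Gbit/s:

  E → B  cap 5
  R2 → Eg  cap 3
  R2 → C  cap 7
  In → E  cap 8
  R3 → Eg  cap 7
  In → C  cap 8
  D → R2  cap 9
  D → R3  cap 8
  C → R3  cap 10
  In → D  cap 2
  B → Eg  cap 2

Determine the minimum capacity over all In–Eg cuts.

11

Augment In→D→R3→Eg: bottleneck 2, flow now 2.
Augment In→C→R3→Eg: bottleneck 5, flow now 7.
Augment In→E→B→Eg: bottleneck 2, flow now 9.
Augment In→C→R3→D→R2→Eg: bottleneck 2, flow now 11. (uses reverse residual edge)
No augmenting path remains; maximum flow = 11.
By max-flow min-cut, the minimum cut capacity equals the max flow.
In the residual graph, reachable from In: {In, C, E, R3, B}.
Min-cut edges: In→D (2), R3→Eg (7), B→Eg (2); capacity 2 + 7 + 2 = 11.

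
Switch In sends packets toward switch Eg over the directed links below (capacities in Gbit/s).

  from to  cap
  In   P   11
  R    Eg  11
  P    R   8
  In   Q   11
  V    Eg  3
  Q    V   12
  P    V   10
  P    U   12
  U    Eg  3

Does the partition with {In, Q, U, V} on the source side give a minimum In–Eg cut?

No — its capacity is 17, but the minimum cut has capacity 14.

Given cut capacity: 11 + 3 + 3 = 17.
Augment In→P→R→Eg: bottleneck 8, flow now 8.
Augment In→P→U→Eg: bottleneck 3, flow now 11.
Augment In→Q→V→Eg: bottleneck 3, flow now 14.
No augmenting path remains; maximum flow = 14.
In the residual graph, reachable from In: {In, Q, V}.
Min-cut edges: In→P (11), V→Eg (3); capacity 11 + 3 = 14.
Cut capacity 17 exceeds the max flow 14, so it is not minimum.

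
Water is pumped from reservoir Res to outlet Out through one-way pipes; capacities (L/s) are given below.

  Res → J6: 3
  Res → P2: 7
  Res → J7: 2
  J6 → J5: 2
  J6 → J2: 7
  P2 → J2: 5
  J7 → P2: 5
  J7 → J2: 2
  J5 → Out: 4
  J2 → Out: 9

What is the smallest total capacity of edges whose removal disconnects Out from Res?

Augment Res→J6→J5→Out: bottleneck 2, flow now 2.
Augment Res→J6→J2→Out: bottleneck 1, flow now 3.
Augment Res→P2→J2→Out: bottleneck 5, flow now 8.
Augment Res→J7→J2→Out: bottleneck 2, flow now 10.
No augmenting path remains; maximum flow = 10.
By max-flow min-cut, the minimum cut capacity equals the max flow.
In the residual graph, reachable from Res: {Res, P2}.
Min-cut edges: Res→J6 (3), Res→J7 (2), P2→J2 (5); capacity 3 + 2 + 5 = 10.

10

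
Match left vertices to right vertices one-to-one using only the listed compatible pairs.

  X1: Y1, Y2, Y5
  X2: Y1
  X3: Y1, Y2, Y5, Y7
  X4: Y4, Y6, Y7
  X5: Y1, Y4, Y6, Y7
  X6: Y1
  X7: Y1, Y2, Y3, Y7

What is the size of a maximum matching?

Unit-capacity flow: source→left, listed edges, right→sink; max matching = max flow.
Augmenting path X1→Y1 (+1); matched 1.
Augmenting path X3→Y2 (+1); matched 2.
Augmenting path X4→Y4 (+1); matched 3.
Augmenting path X5→Y6 (+1); matched 4.
Augmenting path X7→Y3 (+1); matched 5.
Augmenting path X2→Y1→X1→Y5 (+1); matched 6.
No augmenting path remains; maximum matching = 6.
König certificate: {X1, X3, X4, X5, X7, Y1} is a vertex cover of size 6 (every listed pair touches it), so no matching can be larger.

6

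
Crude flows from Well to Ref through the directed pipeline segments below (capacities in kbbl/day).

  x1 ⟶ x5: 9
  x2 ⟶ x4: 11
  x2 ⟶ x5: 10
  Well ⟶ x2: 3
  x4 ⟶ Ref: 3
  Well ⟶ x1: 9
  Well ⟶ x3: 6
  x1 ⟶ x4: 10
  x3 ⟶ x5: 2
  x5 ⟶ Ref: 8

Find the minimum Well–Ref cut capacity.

Augment Well→x1→x4→Ref: bottleneck 3, flow now 3.
Augment Well→x1→x5→Ref: bottleneck 6, flow now 9.
Augment Well→x2→x5→Ref: bottleneck 2, flow now 11.
No augmenting path remains; maximum flow = 11.
By max-flow min-cut, the minimum cut capacity equals the max flow.
In the residual graph, reachable from Well: {Well, x1, x2, x3, x4, x5}.
Min-cut edges: x4→Ref (3), x5→Ref (8); capacity 3 + 8 = 11.

11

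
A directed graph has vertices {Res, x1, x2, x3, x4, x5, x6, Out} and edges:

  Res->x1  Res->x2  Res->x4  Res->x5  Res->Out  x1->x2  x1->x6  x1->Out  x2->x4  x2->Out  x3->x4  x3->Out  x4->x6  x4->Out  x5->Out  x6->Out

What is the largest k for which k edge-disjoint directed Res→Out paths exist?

5

Assign every edge capacity 1; by Menger, the answer equals the max flow.
Path Res→Out (+1); total 1.
Path Res→x1→Out (+1); total 2.
Path Res→x2→Out (+1); total 3.
Path Res→x4→Out (+1); total 4.
Path Res→x5→Out (+1); total 5.
No residual Res→Out path; max flow = 5.
Certifying cut of size 5: {Res→Out, Res→x1, Res→x2, Res→x4, Res→x5}.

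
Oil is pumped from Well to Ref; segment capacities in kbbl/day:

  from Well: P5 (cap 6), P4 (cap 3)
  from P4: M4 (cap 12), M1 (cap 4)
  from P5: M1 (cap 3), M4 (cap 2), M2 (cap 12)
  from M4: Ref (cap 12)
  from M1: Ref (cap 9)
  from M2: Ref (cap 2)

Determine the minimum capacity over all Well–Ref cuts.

Augment Well→P4→M4→Ref: bottleneck 3, flow now 3.
Augment Well→P5→M4→Ref: bottleneck 2, flow now 5.
Augment Well→P5→M1→Ref: bottleneck 3, flow now 8.
Augment Well→P5→M2→Ref: bottleneck 1, flow now 9.
No augmenting path remains; maximum flow = 9.
By max-flow min-cut, the minimum cut capacity equals the max flow.
In the residual graph, reachable from Well: {Well}.
Min-cut edges: Well→P4 (3), Well→P5 (6); capacity 3 + 6 = 9.

9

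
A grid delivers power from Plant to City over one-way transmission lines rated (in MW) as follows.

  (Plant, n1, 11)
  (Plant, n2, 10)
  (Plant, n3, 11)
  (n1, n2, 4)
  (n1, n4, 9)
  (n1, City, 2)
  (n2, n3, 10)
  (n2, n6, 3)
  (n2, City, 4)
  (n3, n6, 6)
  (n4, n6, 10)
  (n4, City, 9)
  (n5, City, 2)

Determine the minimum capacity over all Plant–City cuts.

15

Augment Plant→n1→City: bottleneck 2, flow now 2.
Augment Plant→n2→City: bottleneck 4, flow now 6.
Augment Plant→n1→n4→City: bottleneck 9, flow now 15.
No augmenting path remains; maximum flow = 15.
By max-flow min-cut, the minimum cut capacity equals the max flow.
In the residual graph, reachable from Plant: {Plant, n2, n3, n6}.
Min-cut edges: Plant→n1 (11), n2→City (4); capacity 11 + 4 = 15.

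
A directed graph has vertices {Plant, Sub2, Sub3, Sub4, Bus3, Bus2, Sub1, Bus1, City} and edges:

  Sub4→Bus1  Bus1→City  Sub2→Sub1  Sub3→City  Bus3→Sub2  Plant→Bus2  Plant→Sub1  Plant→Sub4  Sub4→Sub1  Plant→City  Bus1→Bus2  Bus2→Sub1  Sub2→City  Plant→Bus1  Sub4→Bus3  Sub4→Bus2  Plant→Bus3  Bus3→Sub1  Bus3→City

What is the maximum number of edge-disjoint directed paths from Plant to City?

Assign every edge capacity 1; by Menger, the answer equals the max flow.
Path Plant→City (+1); total 1.
Path Plant→Bus3→City (+1); total 2.
Path Plant→Bus1→City (+1); total 3.
Path Plant→Sub4→Bus3→Sub2→City (+1); total 4.
No residual Plant→City path; max flow = 4.
Certifying cut of size 4: {Plant→Bus1, Plant→Bus3, Plant→City, Plant→Sub4}.

4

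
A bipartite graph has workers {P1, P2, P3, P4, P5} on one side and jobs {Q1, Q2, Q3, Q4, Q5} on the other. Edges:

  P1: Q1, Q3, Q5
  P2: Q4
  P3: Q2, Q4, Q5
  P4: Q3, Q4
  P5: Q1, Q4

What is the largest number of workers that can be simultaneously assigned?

5

Unit-capacity flow: source→left, listed edges, right→sink; max matching = max flow.
Augmenting path P1→Q1 (+1); matched 1.
Augmenting path P2→Q4 (+1); matched 2.
Augmenting path P3→Q2 (+1); matched 3.
Augmenting path P4→Q3 (+1); matched 4.
Augmenting path P5→Q1→P1→Q5 (+1); matched 5.
No augmenting path remains; maximum matching = 5.
König certificate: {P1, P2, P3, P4, P5} is a vertex cover of size 5 (every listed pair touches it), so no matching can be larger.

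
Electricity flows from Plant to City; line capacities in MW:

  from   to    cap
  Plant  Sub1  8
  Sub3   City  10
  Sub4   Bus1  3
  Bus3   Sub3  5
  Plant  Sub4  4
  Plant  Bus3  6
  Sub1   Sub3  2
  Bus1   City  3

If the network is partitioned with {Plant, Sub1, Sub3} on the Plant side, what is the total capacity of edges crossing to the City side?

20

Edges leaving {Plant, Sub1, Sub3}: Plant→Bus3 (6), Plant→Sub4 (4), Sub3→City (10).
Cut capacity = 6 + 4 + 10 = 20.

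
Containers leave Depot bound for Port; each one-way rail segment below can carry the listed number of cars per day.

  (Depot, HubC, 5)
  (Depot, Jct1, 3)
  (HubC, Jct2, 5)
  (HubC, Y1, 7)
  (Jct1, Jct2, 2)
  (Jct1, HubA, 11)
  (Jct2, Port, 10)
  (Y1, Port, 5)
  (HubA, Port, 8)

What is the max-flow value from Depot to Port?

8

Augment Depot→HubC→Jct2→Port: bottleneck 5, flow now 5.
Augment Depot→Jct1→Jct2→Port: bottleneck 2, flow now 7.
Augment Depot→Jct1→HubA→Port: bottleneck 1, flow now 8.
No augmenting path remains; maximum flow = 8.
In the residual graph, reachable from Depot: {Depot}.
Min-cut edges: Depot→HubC (5), Depot→Jct1 (3); capacity 5 + 3 = 8.
This cut is saturated, so no flow can exceed 8.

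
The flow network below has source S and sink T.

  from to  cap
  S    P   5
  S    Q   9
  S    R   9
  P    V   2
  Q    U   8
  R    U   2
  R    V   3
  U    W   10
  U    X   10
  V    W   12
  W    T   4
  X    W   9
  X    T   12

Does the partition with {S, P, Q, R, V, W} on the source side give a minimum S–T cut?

Yes — it is a minimum cut (capacity 14).

Given cut capacity: 8 + 2 + 4 = 14.
Augment S→P→V→W→T: bottleneck 2, flow now 2.
Augment S→Q→U→W→T: bottleneck 2, flow now 4.
Augment S→Q→U→X→T: bottleneck 6, flow now 10.
Augment S→R→U→X→T: bottleneck 2, flow now 12.
Augment S→R→V→W→U→X→T: bottleneck 2, flow now 14. (uses reverse residual edge)
No augmenting path remains; maximum flow = 14.
Cut capacity 14 equals the max flow, so it is a minimum cut.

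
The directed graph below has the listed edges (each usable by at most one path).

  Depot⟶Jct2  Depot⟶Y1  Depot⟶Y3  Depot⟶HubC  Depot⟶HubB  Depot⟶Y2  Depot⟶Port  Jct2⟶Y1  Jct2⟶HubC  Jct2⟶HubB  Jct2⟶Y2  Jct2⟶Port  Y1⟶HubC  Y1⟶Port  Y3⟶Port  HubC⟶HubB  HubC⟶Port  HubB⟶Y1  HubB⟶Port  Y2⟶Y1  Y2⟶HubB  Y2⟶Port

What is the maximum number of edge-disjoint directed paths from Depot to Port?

Assign every edge capacity 1; by Menger, the answer equals the max flow.
Path Depot→Port (+1); total 1.
Path Depot→Jct2→Port (+1); total 2.
Path Depot→Y1→Port (+1); total 3.
Path Depot→Y3→Port (+1); total 4.
Path Depot→HubC→Port (+1); total 5.
Path Depot→HubB→Port (+1); total 6.
Path Depot→Y2→Port (+1); total 7.
No residual Depot→Port path; max flow = 7.
Certifying cut of size 7: {Depot→HubB, Depot→HubC, Depot→Jct2, Depot→Port, Depot→Y1, Depot→Y2, Depot→Y3}.

7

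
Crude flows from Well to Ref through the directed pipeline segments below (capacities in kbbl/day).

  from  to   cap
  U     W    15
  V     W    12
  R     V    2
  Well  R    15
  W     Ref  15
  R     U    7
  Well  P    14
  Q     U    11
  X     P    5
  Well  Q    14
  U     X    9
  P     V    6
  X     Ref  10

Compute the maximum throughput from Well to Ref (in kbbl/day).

24

Augment Well→P→V→W→Ref: bottleneck 6, flow now 6.
Augment Well→Q→U→W→Ref: bottleneck 9, flow now 15.
Augment Well→Q→U→X→Ref: bottleneck 2, flow now 17.
Augment Well→R→U→X→Ref: bottleneck 7, flow now 24.
No augmenting path remains; maximum flow = 24.
In the residual graph, reachable from Well: {Well, P, Q, R, U, V, W}.
Min-cut edges: U→X (9), W→Ref (15); capacity 9 + 15 = 24.
This cut is saturated, so no flow can exceed 24.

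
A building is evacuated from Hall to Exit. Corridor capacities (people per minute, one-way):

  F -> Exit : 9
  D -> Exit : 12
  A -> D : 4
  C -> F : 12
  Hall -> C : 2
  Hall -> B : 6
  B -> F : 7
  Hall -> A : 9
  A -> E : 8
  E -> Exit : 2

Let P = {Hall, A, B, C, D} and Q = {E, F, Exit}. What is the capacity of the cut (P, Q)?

39

Edges leaving {Hall, A, B, C, D}: A→E (8), B→F (7), C→F (12), D→Exit (12).
Cut capacity = 8 + 7 + 12 + 12 = 39.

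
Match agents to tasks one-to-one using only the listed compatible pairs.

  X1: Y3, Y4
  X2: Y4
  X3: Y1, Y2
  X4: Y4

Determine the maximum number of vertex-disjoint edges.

3

Unit-capacity flow: source→left, listed edges, right→sink; max matching = max flow.
Augmenting path X1→Y3 (+1); matched 1.
Augmenting path X2→Y4 (+1); matched 2.
Augmenting path X3→Y1 (+1); matched 3.
No augmenting path remains; maximum matching = 3.
König certificate: {X1, X3, Y4} is a vertex cover of size 3 (every listed pair touches it), so no matching can be larger.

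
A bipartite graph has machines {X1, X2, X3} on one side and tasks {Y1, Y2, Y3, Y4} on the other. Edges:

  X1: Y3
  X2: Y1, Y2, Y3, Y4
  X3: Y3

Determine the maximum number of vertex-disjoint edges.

Unit-capacity flow: source→left, listed edges, right→sink; max matching = max flow.
Augmenting path X1→Y3 (+1); matched 1.
Augmenting path X2→Y1 (+1); matched 2.
No augmenting path remains; maximum matching = 2.
König certificate: {X2, Y3} is a vertex cover of size 2 (every listed pair touches it), so no matching can be larger.

2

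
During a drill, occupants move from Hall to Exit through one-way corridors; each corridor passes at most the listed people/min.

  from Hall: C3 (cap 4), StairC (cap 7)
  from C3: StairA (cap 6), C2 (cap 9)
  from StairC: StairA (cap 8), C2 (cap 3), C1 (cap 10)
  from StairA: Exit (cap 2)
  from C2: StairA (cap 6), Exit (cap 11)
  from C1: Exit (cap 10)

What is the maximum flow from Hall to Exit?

11

Augment Hall→C3→StairA→Exit: bottleneck 2, flow now 2.
Augment Hall→C3→C2→Exit: bottleneck 2, flow now 4.
Augment Hall→StairC→C2→Exit: bottleneck 3, flow now 7.
Augment Hall→StairC→C1→Exit: bottleneck 4, flow now 11.
No augmenting path remains; maximum flow = 11.
In the residual graph, reachable from Hall: {Hall}.
Min-cut edges: Hall→C3 (4), Hall→StairC (7); capacity 4 + 7 = 11.
This cut is saturated, so no flow can exceed 11.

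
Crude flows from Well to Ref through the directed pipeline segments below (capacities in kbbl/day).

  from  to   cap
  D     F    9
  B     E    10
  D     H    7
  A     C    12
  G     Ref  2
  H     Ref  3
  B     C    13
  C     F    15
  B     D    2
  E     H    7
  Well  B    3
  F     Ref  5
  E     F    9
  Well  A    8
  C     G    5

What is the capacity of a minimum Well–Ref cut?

Augment Well→A→C→F→Ref: bottleneck 5, flow now 5.
Augment Well→A→C→G→Ref: bottleneck 2, flow now 7.
Augment Well→B→D→H→Ref: bottleneck 2, flow now 9.
Augment Well→B→E→H→Ref: bottleneck 1, flow now 10.
No augmenting path remains; maximum flow = 10.
By max-flow min-cut, the minimum cut capacity equals the max flow.
In the residual graph, reachable from Well: {Well, A, C, F, G}.
Min-cut edges: Well→B (3), F→Ref (5), G→Ref (2); capacity 3 + 5 + 2 = 10.

10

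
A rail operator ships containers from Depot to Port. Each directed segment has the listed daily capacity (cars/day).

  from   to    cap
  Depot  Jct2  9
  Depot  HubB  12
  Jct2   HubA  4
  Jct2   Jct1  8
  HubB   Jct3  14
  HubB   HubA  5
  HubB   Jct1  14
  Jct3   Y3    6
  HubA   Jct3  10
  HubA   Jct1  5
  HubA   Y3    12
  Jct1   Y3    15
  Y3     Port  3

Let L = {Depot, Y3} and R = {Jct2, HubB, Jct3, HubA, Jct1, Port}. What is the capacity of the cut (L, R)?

Edges leaving {Depot, Y3}: Depot→Jct2 (9), Depot→HubB (12), Y3→Port (3).
Cut capacity = 9 + 12 + 3 = 24.

24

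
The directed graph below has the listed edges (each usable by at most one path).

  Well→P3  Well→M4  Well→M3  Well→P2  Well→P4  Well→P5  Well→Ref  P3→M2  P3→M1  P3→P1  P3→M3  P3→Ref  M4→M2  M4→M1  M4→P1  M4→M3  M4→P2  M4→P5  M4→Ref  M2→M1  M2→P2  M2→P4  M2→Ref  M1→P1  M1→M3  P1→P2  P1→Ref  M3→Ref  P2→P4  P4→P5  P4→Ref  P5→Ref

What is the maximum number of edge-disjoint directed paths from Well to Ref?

Assign every edge capacity 1; by Menger, the answer equals the max flow.
Path Well→Ref (+1); total 1.
Path Well→P3→Ref (+1); total 2.
Path Well→M4→Ref (+1); total 3.
Path Well→M3→Ref (+1); total 4.
Path Well→P4→Ref (+1); total 5.
Path Well→P5→Ref (+1); total 6.
No residual Well→Ref path; max flow = 6.
Certifying cut of size 6: {P4→Ref, P5→Ref, Well→M3, Well→M4, Well→P3, Well→Ref}.

6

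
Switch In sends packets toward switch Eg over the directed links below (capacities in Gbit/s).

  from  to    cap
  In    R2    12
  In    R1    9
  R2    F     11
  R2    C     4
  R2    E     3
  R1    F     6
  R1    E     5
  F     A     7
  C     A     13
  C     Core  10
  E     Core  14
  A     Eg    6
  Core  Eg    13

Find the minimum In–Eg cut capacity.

18

Augment In→R2→F→A→Eg: bottleneck 6, flow now 6.
Augment In→R2→C→Core→Eg: bottleneck 4, flow now 10.
Augment In→R2→E→Core→Eg: bottleneck 2, flow now 12.
Augment In→R1→E→Core→Eg: bottleneck 5, flow now 17.
Augment In→R1→F→R2→E→Core→Eg: bottleneck 1, flow now 18. (uses reverse residual edge)
No augmenting path remains; maximum flow = 18.
By max-flow min-cut, the minimum cut capacity equals the max flow.
In the residual graph, reachable from In: {In, R2, R1, F, A}.
Min-cut edges: R2→C (4), R2→E (3), R1→E (5), A→Eg (6); capacity 4 + 3 + 5 + 6 = 18.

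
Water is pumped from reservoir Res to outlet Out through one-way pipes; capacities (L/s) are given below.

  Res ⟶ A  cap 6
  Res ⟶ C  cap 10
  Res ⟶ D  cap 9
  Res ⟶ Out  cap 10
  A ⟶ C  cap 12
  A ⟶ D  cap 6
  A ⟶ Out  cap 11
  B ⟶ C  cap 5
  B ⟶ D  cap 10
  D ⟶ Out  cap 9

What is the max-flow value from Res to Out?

Augment Res→Out: bottleneck 10, flow now 10.
Augment Res→A→Out: bottleneck 6, flow now 16.
Augment Res→D→Out: bottleneck 9, flow now 25.
No augmenting path remains; maximum flow = 25.
In the residual graph, reachable from Res: {Res, C}.
Min-cut edges: Res→A (6), Res→D (9), Res→Out (10); capacity 6 + 9 + 10 = 25.
This cut is saturated, so no flow can exceed 25.

25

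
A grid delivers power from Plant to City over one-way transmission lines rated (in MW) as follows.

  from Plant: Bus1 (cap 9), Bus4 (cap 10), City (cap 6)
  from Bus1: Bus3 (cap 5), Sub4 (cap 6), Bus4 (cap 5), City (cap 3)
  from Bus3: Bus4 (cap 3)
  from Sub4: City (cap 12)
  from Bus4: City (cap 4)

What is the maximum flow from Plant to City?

19

Augment Plant→City: bottleneck 6, flow now 6.
Augment Plant→Bus1→City: bottleneck 3, flow now 9.
Augment Plant→Bus4→City: bottleneck 4, flow now 13.
Augment Plant→Bus1→Sub4→City: bottleneck 6, flow now 19.
No augmenting path remains; maximum flow = 19.
In the residual graph, reachable from Plant: {Plant, Bus4}.
Min-cut edges: Plant→Bus1 (9), Plant→City (6), Bus4→City (4); capacity 9 + 6 + 4 = 19.
This cut is saturated, so no flow can exceed 19.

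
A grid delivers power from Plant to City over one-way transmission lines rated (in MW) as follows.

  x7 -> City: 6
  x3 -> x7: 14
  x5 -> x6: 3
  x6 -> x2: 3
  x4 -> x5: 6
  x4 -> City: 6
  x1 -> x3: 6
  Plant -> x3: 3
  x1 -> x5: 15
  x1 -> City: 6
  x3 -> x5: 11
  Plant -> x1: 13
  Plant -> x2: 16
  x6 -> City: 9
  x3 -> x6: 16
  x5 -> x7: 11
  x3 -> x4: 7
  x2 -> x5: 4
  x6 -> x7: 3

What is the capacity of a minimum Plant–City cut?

20

Augment Plant→x1→City: bottleneck 6, flow now 6.
Augment Plant→x3→x4→City: bottleneck 3, flow now 9.
Augment Plant→x1→x3→x4→City: bottleneck 3, flow now 12.
Augment Plant→x1→x3→x6→City: bottleneck 3, flow now 15.
Augment Plant→x1→x5→x6→City: bottleneck 1, flow now 16.
Augment Plant→x2→x5→x6→City: bottleneck 2, flow now 18.
Augment Plant→x2→x5→x7→City: bottleneck 2, flow now 20.
No augmenting path remains; maximum flow = 20.
By max-flow min-cut, the minimum cut capacity equals the max flow.
In the residual graph, reachable from Plant: {Plant, x2}.
Min-cut edges: Plant→x1 (13), Plant→x3 (3), x2→x5 (4); capacity 13 + 3 + 4 = 20.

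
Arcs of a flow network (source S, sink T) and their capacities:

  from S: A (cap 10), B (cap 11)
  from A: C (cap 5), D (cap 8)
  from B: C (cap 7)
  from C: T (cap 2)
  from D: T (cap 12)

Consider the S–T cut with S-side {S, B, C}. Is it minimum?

No — its capacity is 12, but the minimum cut has capacity 10.

Given cut capacity: 10 + 2 = 12.
Augment S→A→C→T: bottleneck 2, flow now 2.
Augment S→A→D→T: bottleneck 8, flow now 10.
No augmenting path remains; maximum flow = 10.
In the residual graph, reachable from S: {S, A, B, C}.
Min-cut edges: A→D (8), C→T (2); capacity 8 + 2 = 10.
Cut capacity 12 exceeds the max flow 10, so it is not minimum.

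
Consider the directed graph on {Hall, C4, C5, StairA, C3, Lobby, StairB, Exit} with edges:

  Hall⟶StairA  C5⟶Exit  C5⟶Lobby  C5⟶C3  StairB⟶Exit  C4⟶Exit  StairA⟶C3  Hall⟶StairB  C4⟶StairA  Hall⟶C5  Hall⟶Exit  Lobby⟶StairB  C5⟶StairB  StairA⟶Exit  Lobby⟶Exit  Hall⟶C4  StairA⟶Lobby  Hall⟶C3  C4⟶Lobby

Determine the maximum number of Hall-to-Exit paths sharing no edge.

5

Assign every edge capacity 1; by Menger, the answer equals the max flow.
Path Hall→Exit (+1); total 1.
Path Hall→C4→Exit (+1); total 2.
Path Hall→C5→Exit (+1); total 3.
Path Hall→StairA→Exit (+1); total 4.
Path Hall→StairB→Exit (+1); total 5.
No residual Hall→Exit path; max flow = 5.
Certifying cut of size 5: {Hall→C4, Hall→C5, Hall→Exit, Hall→StairA, Hall→StairB}.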